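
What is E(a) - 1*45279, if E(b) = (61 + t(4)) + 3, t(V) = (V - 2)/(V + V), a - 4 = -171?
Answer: -180859/4 ≈ -45215.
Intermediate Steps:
a = -167 (a = 4 - 171 = -167)
t(V) = (-2 + V)/(2*V) (t(V) = (-2 + V)/((2*V)) = (-2 + V)*(1/(2*V)) = (-2 + V)/(2*V))
E(b) = 257/4 (E(b) = (61 + (½)*(-2 + 4)/4) + 3 = (61 + (½)*(¼)*2) + 3 = (61 + ¼) + 3 = 245/4 + 3 = 257/4)
E(a) - 1*45279 = 257/4 - 1*45279 = 257/4 - 45279 = -180859/4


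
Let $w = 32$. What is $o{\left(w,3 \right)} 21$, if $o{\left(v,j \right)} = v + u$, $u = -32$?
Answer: $0$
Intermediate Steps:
$o{\left(v,j \right)} = -32 + v$ ($o{\left(v,j \right)} = v - 32 = -32 + v$)
$o{\left(w,3 \right)} 21 = \left(-32 + 32\right) 21 = 0 \cdot 21 = 0$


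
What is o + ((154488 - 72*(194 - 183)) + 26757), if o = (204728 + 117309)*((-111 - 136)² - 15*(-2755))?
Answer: 32955514811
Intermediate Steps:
o = 32955334358 (o = 322037*((-247)² + 41325) = 322037*(61009 + 41325) = 322037*102334 = 32955334358)
o + ((154488 - 72*(194 - 183)) + 26757) = 32955334358 + ((154488 - 72*(194 - 183)) + 26757) = 32955334358 + ((154488 - 72*11) + 26757) = 32955334358 + ((154488 - 792) + 26757) = 32955334358 + (153696 + 26757) = 32955334358 + 180453 = 32955514811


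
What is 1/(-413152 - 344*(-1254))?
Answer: 1/18224 ≈ 5.4873e-5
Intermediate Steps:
1/(-413152 - 344*(-1254)) = 1/(-413152 + 431376) = 1/18224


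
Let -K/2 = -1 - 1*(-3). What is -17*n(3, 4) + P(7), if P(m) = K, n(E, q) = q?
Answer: -72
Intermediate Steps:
K = -4 (K = -2*(-1 - 1*(-3)) = -2*(-1 + 3) = -2*2 = -4)
P(m) = -4
-17*n(3, 4) + P(7) = -17*4 - 4 = -68 - 4 = -72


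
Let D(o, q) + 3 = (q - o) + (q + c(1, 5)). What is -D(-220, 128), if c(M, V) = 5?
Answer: -478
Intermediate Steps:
D(o, q) = 2 - o + 2*q (D(o, q) = -3 + ((q - o) + (q + 5)) = -3 + ((q - o) + (5 + q)) = -3 + (5 - o + 2*q) = 2 - o + 2*q)
-D(-220, 128) = -(2 - 1*(-220) + 2*128) = -(2 + 220 + 256) = -1*478 = -478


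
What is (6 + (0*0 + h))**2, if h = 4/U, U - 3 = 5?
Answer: 169/4 ≈ 42.250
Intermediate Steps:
U = 8 (U = 3 + 5 = 8)
h = 1/2 (h = 4/8 = 4*(1/8) = 1/2 ≈ 0.50000)
(6 + (0*0 + h))**2 = (6 + (0*0 + 1/2))**2 = (6 + (0 + 1/2))**2 = (6 + 1/2)**2 = (13/2)**2 = 169/4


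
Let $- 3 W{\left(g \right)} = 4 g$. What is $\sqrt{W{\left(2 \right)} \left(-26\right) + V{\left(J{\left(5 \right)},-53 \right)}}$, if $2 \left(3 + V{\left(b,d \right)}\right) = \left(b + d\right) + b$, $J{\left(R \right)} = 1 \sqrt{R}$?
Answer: $\frac{\sqrt{1434 + 36 \sqrt{5}}}{6} \approx 6.4861$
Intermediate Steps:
$W{\left(g \right)} = - \frac{4 g}{3}$
$J{\left(R \right)} = \sqrt{R}$
$V{\left(b,d \right)} = -3 + b + \frac{d}{2}$ ($V{\left(b,d \right)} = -3 + \frac{\left(b + d\right) + b}{2} = -3 + \frac{d + 2 b}{2} = -3 + \left(b + \frac{d}{2}\right) = -3 + b + \frac{d}{2}$)
$\sqrt{W{\left(2 \right)} \left(-26\right) + V{\left(J{\left(5 \right)},-53 \right)}} = \sqrt{\left(- \frac{4}{3}\right) 2 \left(-26\right) + \left(-3 + \sqrt{5} + \frac{1}{2} \left(-53\right)\right)} = \sqrt{\left(- \frac{8}{3}\right) \left(-26\right) - \left(\frac{59}{2} - \sqrt{5}\right)} = \sqrt{\frac{208}{3} - \left(\frac{59}{2} - \sqrt{5}\right)} = \sqrt{\frac{239}{6} + \sqrt{5}}$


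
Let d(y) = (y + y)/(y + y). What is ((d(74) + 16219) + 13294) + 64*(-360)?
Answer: 6474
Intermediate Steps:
d(y) = 1 (d(y) = (2*y)/((2*y)) = (2*y)*(1/(2*y)) = 1)
((d(74) + 16219) + 13294) + 64*(-360) = ((1 + 16219) + 13294) + 64*(-360) = (16220 + 13294) - 23040 = 29514 - 23040 = 6474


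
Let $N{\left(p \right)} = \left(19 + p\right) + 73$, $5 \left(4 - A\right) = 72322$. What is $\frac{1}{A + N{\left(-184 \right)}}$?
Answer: $- \frac{5}{72762} \approx -6.8717 \cdot 10^{-5}$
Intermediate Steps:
$A = - \frac{72302}{5}$ ($A = 4 - \frac{72322}{5} = - \frac{72302}{5} \approx -14460.0$)
$N{\left(p \right)} = 92 + p$
$\frac{1}{A + N{\left(-184 \right)}} = \frac{1}{- \frac{72302}{5} + \left(92 - 184\right)} = \frac{1}{- \frac{72302}{5} - 92} = \frac{1}{- \frac{72762}{5}} = - \frac{5}{72762}$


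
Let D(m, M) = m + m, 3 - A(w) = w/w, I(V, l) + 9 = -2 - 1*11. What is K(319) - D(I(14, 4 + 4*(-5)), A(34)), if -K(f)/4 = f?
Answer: -1232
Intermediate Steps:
K(f) = -4*f
I(V, l) = -22 (I(V, l) = -9 + (-2 - 1*11) = -9 + (-2 - 11) = -9 - 13 = -22)
A(w) = 2 (A(w) = 3 - w/w = 3 - 1*1 = 3 - 1 = 2)
D(m, M) = 2*m
K(319) - D(I(14, 4 + 4*(-5)), A(34)) = -4*319 - 2*(-22) = -1276 - 1*(-44) = -1276 + 44 = -1232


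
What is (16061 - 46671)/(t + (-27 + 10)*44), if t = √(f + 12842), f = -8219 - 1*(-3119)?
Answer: 11448140/275881 + 107135*√158/275881 ≈ 46.378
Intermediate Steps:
f = -5100 (f = -8219 + 3119 = -5100)
t = 7*√158 (t = √(-5100 + 12842) = √7742 = 7*√158 ≈ 87.989)
(16061 - 46671)/(t + (-27 + 10)*44) = (16061 - 46671)/(7*√158 + (-27 + 10)*44) = -30610/(7*√158 - 17*44) = -30610/(7*√158 - 748) = -30610/(-748 + 7*√158)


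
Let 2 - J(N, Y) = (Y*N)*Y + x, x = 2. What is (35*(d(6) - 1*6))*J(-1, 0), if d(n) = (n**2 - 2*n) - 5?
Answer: 0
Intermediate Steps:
d(n) = -5 + n**2 - 2*n
J(N, Y) = -N*Y**2 (J(N, Y) = 2 - ((Y*N)*Y + 2) = 2 - ((N*Y)*Y + 2) = 2 - (N*Y**2 + 2) = 2 - (2 + N*Y**2) = 2 + (-2 - N*Y**2) = -N*Y**2)
(35*(d(6) - 1*6))*J(-1, 0) = (35*((-5 + 6**2 - 2*6) - 1*6))*(-1*(-1)*0**2) = (35*((-5 + 36 - 12) - 6))*(-1*(-1)*0) = (35*(19 - 6))*0 = (35*13)*0 = 455*0 = 0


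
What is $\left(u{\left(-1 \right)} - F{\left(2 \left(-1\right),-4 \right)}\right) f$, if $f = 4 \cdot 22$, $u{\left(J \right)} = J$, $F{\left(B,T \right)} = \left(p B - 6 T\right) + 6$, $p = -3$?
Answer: $-3256$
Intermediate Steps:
$F{\left(B,T \right)} = 6 - 6 T - 3 B$ ($F{\left(B,T \right)} = \left(- 3 B - 6 T\right) + 6 = \left(- 6 T - 3 B\right) + 6 = 6 - 6 T - 3 B$)
$f = 88$
$\left(u{\left(-1 \right)} - F{\left(2 \left(-1\right),-4 \right)}\right) f = \left(-1 - \left(6 - -24 - 3 \cdot 2 \left(-1\right)\right)\right) 88 = \left(-1 - \left(6 + 24 - -6\right)\right) 88 = \left(-1 - \left(6 + 24 + 6\right)\right) 88 = \left(-1 - 36\right) 88 = \left(-37\right) 88 = -3256$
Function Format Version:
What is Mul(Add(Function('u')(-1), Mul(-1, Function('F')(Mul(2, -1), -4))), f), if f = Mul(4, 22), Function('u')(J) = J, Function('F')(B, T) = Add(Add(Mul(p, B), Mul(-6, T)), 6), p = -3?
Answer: -3256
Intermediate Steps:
Function('F')(B, T) = Add(6, Mul(-6, T), Mul(-3, B)) (Function('F')(B, T) = Add(Add(Mul(-3, B), Mul(-6, T)), 6) = Add(Add(Mul(-6, T), Mul(-3, B)), 6) = Add(6, Mul(-6, T), Mul(-3, B)))
f = 88
Mul(Add(Function('u')(-1), Mul(-1, Function('F')(Mul(2, -1), -4))), f) = Mul(Add(-1, Mul(-1, Add(6, Mul(-6, -4), Mul(-3, Mul(2, -1))))), 88) = Mul(Add(-1, Mul(-1, Add(6, 24, Mul(-3, -2)))), 88) = Mul(Add(-1, Mul(-1, Add(6, 24, 6))), 88) = Mul(Add(-1, Mul(-1, 36)), 88) = Mul(Add(-1, -36), 88) = Mul(-37, 88) = -3256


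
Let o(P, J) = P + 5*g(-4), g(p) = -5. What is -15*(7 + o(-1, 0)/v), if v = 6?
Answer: -40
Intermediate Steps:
o(P, J) = -25 + P (o(P, J) = P + 5*(-5) = P - 25 = -25 + P)
-15*(7 + o(-1, 0)/v) = -15*(7 + (-25 - 1)/6) = -15*(7 - 26*⅙) = -15*(7 - 13/3) = -15*8/3 = -40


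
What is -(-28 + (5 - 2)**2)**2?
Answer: -361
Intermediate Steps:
-(-28 + (5 - 2)**2)**2 = -(-28 + 3**2)**2 = -(-28 + 9)**2 = -1*(-19)**2 = -1*361 = -361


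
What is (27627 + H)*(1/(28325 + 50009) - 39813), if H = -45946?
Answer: 57131676719579/78334 ≈ 7.2933e+8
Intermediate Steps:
(27627 + H)*(1/(28325 + 50009) - 39813) = (27627 - 45946)*(1/(28325 + 50009) - 39813) = -18319*(1/78334 - 39813) = -18319*(-3118711541/78334) = 57131676719579/78334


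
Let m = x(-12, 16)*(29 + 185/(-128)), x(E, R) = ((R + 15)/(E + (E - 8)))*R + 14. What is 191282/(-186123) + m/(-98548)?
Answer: -689106859679/670794949632 ≈ -1.0273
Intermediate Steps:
x(E, R) = 14 + R*(15 + R)/(-8 + 2*E) (x(E, R) = ((15 + R)/(E + (-8 + E)))*R + 14 = ((15 + R)/(-8 + 2*E))*R + 14 = R*(15 + R)/(-8 + 2*E) + 14 = 14 + R*(15 + R)/(-8 + 2*E))
m = -10581/256 (m = ((-112 + 16**2 + 15*16 + 28*(-12))/(2*(-4 - 12)))*(29 + 185/(-128)) = ((1/2)*(-112 + 256 + 240 - 336)/(-16))*(29 + 185*(-1/128)) = ((1/2)*(-1/16)*48)*(29 - 185/128) = -3/2*3527/128 = -10581/256 ≈ -41.332)
191282/(-186123) + m/(-98548) = 191282/(-186123) - 10581/256/(-98548) = 191282*(-1/186123) - 10581/256*(-1/98548) = -27326/26589 + 10581/25228288 = -689106859679/670794949632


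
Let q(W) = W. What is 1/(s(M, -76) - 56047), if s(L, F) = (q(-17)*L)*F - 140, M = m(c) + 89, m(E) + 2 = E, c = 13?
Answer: 1/73013 ≈ 1.3696e-5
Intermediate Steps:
m(E) = -2 + E
M = 100 (M = (-2 + 13) + 89 = 11 + 89 = 100)
s(L, F) = -140 - 17*F*L (s(L, F) = (-17*L)*F - 140 = -17*F*L - 140 = -140 - 17*F*L)
1/(s(M, -76) - 56047) = 1/((-140 - 17*(-76)*100) - 56047) = 1/((-140 + 129200) - 56047) = 1/(129060 - 56047) = 1/73013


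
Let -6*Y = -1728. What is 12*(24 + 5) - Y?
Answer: 60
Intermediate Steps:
Y = 288 (Y = -⅙*(-1728) = 288)
12*(24 + 5) - Y = 12*(24 + 5) - 1*288 = 12*29 - 288 = 348 - 288 = 60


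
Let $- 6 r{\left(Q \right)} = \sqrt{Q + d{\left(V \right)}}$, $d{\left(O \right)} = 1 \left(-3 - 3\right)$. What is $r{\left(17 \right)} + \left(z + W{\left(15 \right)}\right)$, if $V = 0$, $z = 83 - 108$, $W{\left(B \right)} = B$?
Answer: $-10 - \frac{\sqrt{11}}{6} \approx -10.553$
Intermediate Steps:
$z = -25$ ($z = 83 - 108 = -25$)
$d{\left(O \right)} = -6$ ($d{\left(O \right)} = 1 \left(-6\right) = -6$)
$r{\left(Q \right)} = - \frac{\sqrt{-6 + Q}}{6}$ ($r{\left(Q \right)} = - \frac{\sqrt{Q - 6}}{6} = - \frac{\sqrt{-6 + Q}}{6}$)
$r{\left(17 \right)} + \left(z + W{\left(15 \right)}\right) = - \frac{\sqrt{-6 + 17}}{6} + \left(-25 + 15\right) = - \frac{\sqrt{11}}{6} - 10 = -10 - \frac{\sqrt{11}}{6}$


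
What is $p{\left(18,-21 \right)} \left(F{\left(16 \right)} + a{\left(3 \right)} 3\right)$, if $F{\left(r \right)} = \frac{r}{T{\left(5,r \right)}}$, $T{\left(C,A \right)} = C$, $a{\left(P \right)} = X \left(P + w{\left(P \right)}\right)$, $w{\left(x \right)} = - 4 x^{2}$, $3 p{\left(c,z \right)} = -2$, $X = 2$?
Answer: $\frac{1948}{15} \approx 129.87$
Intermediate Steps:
$p{\left(c,z \right)} = - \frac{2}{3}$ ($p{\left(c,z \right)} = \frac{1}{3} \left(-2\right) = - \frac{2}{3}$)
$a{\left(P \right)} = - 8 P^{2} + 2 P$ ($a{\left(P \right)} = 2 \left(P - 4 P^{2}\right) = - 8 P^{2} + 2 P$)
$F{\left(r \right)} = \frac{r}{5}$
$p{\left(18,-21 \right)} \left(F{\left(16 \right)} + a{\left(3 \right)} 3\right) = - \frac{2 \left(\frac{1}{5} \cdot 16 + 2 \cdot 3 \left(1 - 12\right) 3\right)}{3} = - \frac{2 \left(\frac{16}{5} + 2 \cdot 3 \left(1 - 12\right) 3\right)}{3} = - \frac{2 \left(\frac{16}{5} + 2 \cdot 3 \left(-11\right) 3\right)}{3} = - \frac{2 \left(\frac{16}{5} - 198\right)}{3} = \left(- \frac{2}{3}\right) \left(- \frac{974}{5}\right) = \frac{1948}{15}$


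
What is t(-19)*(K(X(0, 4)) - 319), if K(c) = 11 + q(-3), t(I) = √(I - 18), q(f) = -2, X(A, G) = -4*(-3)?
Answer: -310*I*√37 ≈ -1885.7*I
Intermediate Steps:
X(A, G) = 12
t(I) = √(-18 + I)
K(c) = 9 (K(c) = 11 - 2 = 9)
t(-19)*(K(X(0, 4)) - 319) = √(-18 - 19)*(9 - 319) = √(-37)*(-310) = (I*√37)*(-310) = -310*I*√37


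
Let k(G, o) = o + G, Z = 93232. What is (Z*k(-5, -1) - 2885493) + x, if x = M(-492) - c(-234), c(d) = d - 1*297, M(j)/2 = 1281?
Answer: -3441792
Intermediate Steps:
M(j) = 2562 (M(j) = 2*1281 = 2562)
c(d) = -297 + d (c(d) = d - 297 = -297 + d)
x = 3093 (x = 2562 - (-297 - 234) = 2562 - 1*(-531) = 2562 + 531 = 3093)
k(G, o) = G + o
(Z*k(-5, -1) - 2885493) + x = (93232*(-5 - 1) - 2885493) + 3093 = (93232*(-6) - 2885493) + 3093 = (-559392 - 2885493) + 3093 = -3444885 + 3093 = -3441792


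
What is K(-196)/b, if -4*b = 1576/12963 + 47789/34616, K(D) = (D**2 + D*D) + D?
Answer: -137554633249152/674043623 ≈ -2.0407e+5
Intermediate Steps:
K(D) = D + 2*D**2 (K(D) = (D**2 + D**2) + D = 2*D**2 + D = D + 2*D**2)
b = -674043623/1794908832 (b = -(1576/12963 + 47789/34616)/4 = -1/4*674043623/448727208 = -674043623/1794908832 ≈ -0.37553)
K(-196)/b = (-196*(1 + 2*(-196)))/(-674043623/1794908832) = -196*(1 - 392)*(-1794908832/674043623) = -196*(-391)*(-1794908832/674043623) = 76636*(-1794908832/674043623) = -137554633249152/674043623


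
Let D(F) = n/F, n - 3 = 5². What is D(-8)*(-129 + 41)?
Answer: 308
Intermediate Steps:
n = 28 (n = 3 + 5² = 3 + 25 = 28)
D(F) = 28/F
D(-8)*(-129 + 41) = (28/(-8))*(-129 + 41) = (28*(-⅛))*(-88) = -7/2*(-88) = 308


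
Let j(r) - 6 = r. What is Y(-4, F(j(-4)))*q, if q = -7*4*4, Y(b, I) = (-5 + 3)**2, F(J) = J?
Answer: -448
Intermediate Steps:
j(r) = 6 + r
Y(b, I) = 4 (Y(b, I) = (-2)**2 = 4)
q = -112 (q = -28*4 = -112)
Y(-4, F(j(-4)))*q = 4*(-112) = -448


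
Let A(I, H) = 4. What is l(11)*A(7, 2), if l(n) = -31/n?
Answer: -124/11 ≈ -11.273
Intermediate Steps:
l(11)*A(7, 2) = -31/11*4 = -124/11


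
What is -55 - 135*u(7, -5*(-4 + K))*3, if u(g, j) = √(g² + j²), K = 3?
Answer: -55 - 405*√74 ≈ -3538.9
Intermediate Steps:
-55 - 135*u(7, -5*(-4 + K))*3 = -55 - 135*√(7² + (-5*(-4 + 3))²)*3 = -55 - 135*√(49 + (-5*(-1))²)*3 = -55 - 135*√(49 + 5²)*3 = -55 - 135*√(49 + 25)*3 = -55 - 135*√74*3 = -55 - 405*√74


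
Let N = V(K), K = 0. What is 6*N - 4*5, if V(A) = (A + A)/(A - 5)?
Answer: -20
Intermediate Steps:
V(A) = 2*A/(-5 + A) (V(A) = (2*A)/(-5 + A) = 2*A/(-5 + A))
N = 0 (N = 2*0/(-5 + 0) = 2*0/(-5) = 2*0*(-⅕) = 0)
6*N - 4*5 = 6*0 - 4*5 = 0 - 20 = -20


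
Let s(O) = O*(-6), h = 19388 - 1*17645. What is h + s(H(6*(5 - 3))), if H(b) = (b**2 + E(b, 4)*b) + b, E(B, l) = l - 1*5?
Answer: 879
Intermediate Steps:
E(B, l) = -5 + l (E(B, l) = l - 5 = -5 + l)
H(b) = b**2 (H(b) = (b**2 + (-5 + 4)*b) + b = (b**2 - b) + b = b**2)
h = 1743 (h = 19388 - 17645 = 1743)
s(O) = -6*O
h + s(H(6*(5 - 3))) = 1743 - 6*36*(5 - 3)**2 = 1743 - 6*(6*2)**2 = 1743 - 6*12**2 = 1743 - 6*144 = 1743 - 864 = 879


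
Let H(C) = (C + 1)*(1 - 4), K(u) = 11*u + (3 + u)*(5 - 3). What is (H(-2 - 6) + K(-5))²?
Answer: 1444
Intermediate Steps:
K(u) = 6 + 13*u (K(u) = 11*u + (3 + u)*2 = 11*u + (6 + 2*u) = 6 + 13*u)
H(C) = -3 - 3*C (H(C) = (1 + C)*(-3) = -3 - 3*C)
(H(-2 - 6) + K(-5))² = ((-3 - 3*(-2 - 6)) + (6 + 13*(-5)))² = ((-3 - 3*(-8)) + (6 - 65))² = ((-3 + 24) - 59)² = (21 - 59)² = (-38)² = 1444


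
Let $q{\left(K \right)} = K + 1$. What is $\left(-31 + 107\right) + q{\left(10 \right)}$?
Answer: $87$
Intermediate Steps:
$q{\left(K \right)} = 1 + K$
$\left(-31 + 107\right) + q{\left(10 \right)} = \left(-31 + 107\right) + \left(1 + 10\right) = 76 + 11 = 87$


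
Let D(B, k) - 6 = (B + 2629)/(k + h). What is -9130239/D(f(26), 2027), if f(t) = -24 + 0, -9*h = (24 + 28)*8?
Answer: -54254923551/43469 ≈ -1.2481e+6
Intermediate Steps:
h = -416/9 (h = -(24 + 28)*8/9 = -52*8/9 = -⅑*416 = -416/9 ≈ -46.222)
f(t) = -24
D(B, k) = 6 + (2629 + B)/(-416/9 + k) (D(B, k) = 6 + (B + 2629)/(k - 416/9) = 6 + (2629 + B)/(-416/9 + k))
-9130239/D(f(26), 2027) = -9130239*(-416 + 9*2027)/(3*(7055 + 3*(-24) + 18*2027)) = -9130239*(-416 + 18243)/(3*(7055 - 72 + 36486)) = -9130239/(3*43469/17827) = -9130239/(3*(1/17827)*43469) = -9130239/130407/17827 = -9130239*17827/130407 = -54254923551/43469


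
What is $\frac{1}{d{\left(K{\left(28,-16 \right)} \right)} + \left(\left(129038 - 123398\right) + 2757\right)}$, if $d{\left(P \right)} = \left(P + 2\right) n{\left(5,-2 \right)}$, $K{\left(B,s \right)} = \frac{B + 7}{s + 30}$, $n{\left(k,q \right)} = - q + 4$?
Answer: $\frac{1}{8424} \approx 0.00011871$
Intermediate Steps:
$n{\left(k,q \right)} = 4 - q$
$K{\left(B,s \right)} = \frac{7 + B}{30 + s}$
$d{\left(P \right)} = 12 + 6 P$ ($d{\left(P \right)} = \left(P + 2\right) \left(4 - -2\right) = \left(2 + P\right) \left(4 + 2\right) = \left(2 + P\right) 6 = 12 + 6 P$)
$\frac{1}{d{\left(K{\left(28,-16 \right)} \right)} + \left(\left(129038 - 123398\right) + 2757\right)} = \frac{1}{\left(12 + 6 \frac{7 + 28}{30 - 16}\right) + \left(\left(129038 - 123398\right) + 2757\right)} = \frac{1}{\left(12 + 6 \cdot \frac{1}{14} \cdot 35\right) + \left(5640 + 2757\right)} = \frac{1}{\left(12 + 6 \cdot \frac{1}{14} \cdot 35\right) + 8397} = \frac{1}{\left(12 + 6 \cdot \frac{5}{2}\right) + 8397} = \frac{1}{\left(12 + 15\right) + 8397} = \frac{1}{27 + 8397} = \frac{1}{8424}$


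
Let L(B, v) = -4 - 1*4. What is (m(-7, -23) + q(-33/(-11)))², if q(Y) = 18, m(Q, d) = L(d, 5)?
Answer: 100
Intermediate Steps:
L(B, v) = -8 (L(B, v) = -4 - 4 = -8)
m(Q, d) = -8
(m(-7, -23) + q(-33/(-11)))² = (-8 + 18)² = 10² = 100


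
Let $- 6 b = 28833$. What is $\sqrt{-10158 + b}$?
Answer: $\frac{i \sqrt{59854}}{2} \approx 122.33 i$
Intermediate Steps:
$b = - \frac{9611}{2}$ ($b = \left(- \frac{1}{6}\right) 28833 = - \frac{9611}{2} \approx -4805.5$)
$\sqrt{-10158 + b} = \sqrt{-10158 - \frac{9611}{2}} = \sqrt{- \frac{29927}{2}} = \frac{i \sqrt{59854}}{2}$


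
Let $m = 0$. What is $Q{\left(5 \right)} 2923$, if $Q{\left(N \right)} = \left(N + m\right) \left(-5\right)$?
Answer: $-73075$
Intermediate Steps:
$Q{\left(N \right)} = - 5 N$ ($Q{\left(N \right)} = \left(N + 0\right) \left(-5\right) = N \left(-5\right) = - 5 N$)
$Q{\left(5 \right)} 2923 = \left(-5\right) 5 \cdot 2923 = \left(-25\right) 2923 = -73075$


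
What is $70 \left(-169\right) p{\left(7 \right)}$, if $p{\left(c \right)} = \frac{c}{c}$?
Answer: $-11830$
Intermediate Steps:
$p{\left(c \right)} = 1$
$70 \left(-169\right) p{\left(7 \right)} = 70 \left(-169\right) 1 = \left(-11830\right) 1 = -11830$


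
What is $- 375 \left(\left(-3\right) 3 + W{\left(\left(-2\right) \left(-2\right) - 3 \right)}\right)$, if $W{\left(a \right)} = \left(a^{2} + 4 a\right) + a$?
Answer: $1125$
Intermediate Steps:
$W{\left(a \right)} = a^{2} + 5 a$
$- 375 \left(\left(-3\right) 3 + W{\left(\left(-2\right) \left(-2\right) - 3 \right)}\right) = - 375 \left(\left(-3\right) 3 + \left(\left(-2\right) \left(-2\right) - 3\right) \left(5 - -1\right)\right) = - 375 \left(-9 + \left(4 - 3\right) \left(5 + \left(4 - 3\right)\right)\right) = - 375 \left(-9 + 1 \left(5 + 1\right)\right) = - 375 \left(-9 + 1 \cdot 6\right) = - 375 \left(-9 + 6\right) = \left(-375\right) \left(-3\right) = 1125$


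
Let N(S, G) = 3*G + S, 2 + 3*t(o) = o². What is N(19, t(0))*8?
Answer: 136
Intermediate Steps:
t(o) = -⅔ + o²/3
N(S, G) = S + 3*G
N(19, t(0))*8 = (19 + 3*(-⅔ + (⅓)*0²))*8 = (19 + 3*(-⅔ + (⅓)*0))*8 = (19 + 3*(-⅔ + 0))*8 = (19 + 3*(-⅔))*8 = (19 - 2)*8 = 17*8 = 136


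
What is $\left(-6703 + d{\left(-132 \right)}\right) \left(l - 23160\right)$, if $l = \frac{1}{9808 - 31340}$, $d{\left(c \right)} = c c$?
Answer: $- \frac{5346360298241}{21532} \approx -2.483 \cdot 10^{8}$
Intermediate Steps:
$d{\left(c \right)} = c^{2}$
$l = - \frac{1}{21532}$ ($l = \frac{1}{-21532} = - \frac{1}{21532} \approx -4.6442 \cdot 10^{-5}$)
$\left(-6703 + d{\left(-132 \right)}\right) \left(l - 23160\right) = \left(-6703 + \left(-132\right)^{2}\right) \left(- \frac{1}{21532} - 23160\right) = \left(-6703 + 17424\right) \left(- \frac{498681121}{21532}\right) = 10721 \left(- \frac{498681121}{21532}\right) = - \frac{5346360298241}{21532}$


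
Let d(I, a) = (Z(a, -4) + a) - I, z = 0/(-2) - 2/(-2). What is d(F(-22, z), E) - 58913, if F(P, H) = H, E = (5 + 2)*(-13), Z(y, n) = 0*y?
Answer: -59005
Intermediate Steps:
Z(y, n) = 0
E = -91 (E = 7*(-13) = -91)
z = 1 (z = 0*(-½) - 2*(-½) = 0 + 1 = 1)
d(I, a) = a - I (d(I, a) = (0 + a) - I = a - I)
d(F(-22, z), E) - 58913 = (-91 - 1*1) - 58913 = (-91 - 1) - 58913 = -92 - 58913 = -59005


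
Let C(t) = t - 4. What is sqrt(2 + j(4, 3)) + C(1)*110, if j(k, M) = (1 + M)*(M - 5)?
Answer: -330 + I*sqrt(6) ≈ -330.0 + 2.4495*I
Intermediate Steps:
j(k, M) = (1 + M)*(-5 + M)
C(t) = -4 + t
sqrt(2 + j(4, 3)) + C(1)*110 = sqrt(2 + (-5 + 3**2 - 4*3)) + (-4 + 1)*110 = sqrt(2 + (-5 + 9 - 12)) - 3*110 = sqrt(2 - 8) - 330 = sqrt(-6) - 330 = I*sqrt(6) - 330 = -330 + I*sqrt(6)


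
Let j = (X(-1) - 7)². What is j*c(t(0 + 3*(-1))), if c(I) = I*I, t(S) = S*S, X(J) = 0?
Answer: 3969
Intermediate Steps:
j = 49 (j = (0 - 7)² = (-7)² = 49)
t(S) = S²
c(I) = I²
j*c(t(0 + 3*(-1))) = 49*((0 + 3*(-1))²)² = 49*((0 - 3)²)² = 49*((-3)²)² = 49*9² = 49*81 = 3969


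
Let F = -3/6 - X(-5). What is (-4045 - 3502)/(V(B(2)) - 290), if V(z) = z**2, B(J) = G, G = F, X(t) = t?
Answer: 30188/1079 ≈ 27.978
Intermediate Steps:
F = 9/2 (F = -3/6 - 1*(-5) = -3*1/6 + 5 = -1/2 + 5 = 9/2 ≈ 4.5000)
G = 9/2 ≈ 4.5000
B(J) = 9/2
(-4045 - 3502)/(V(B(2)) - 290) = (-4045 - 3502)/((9/2)**2 - 290) = -7547/(81/4 - 290) = -7547/(-1079/4) = -7547*(-4/1079) = 30188/1079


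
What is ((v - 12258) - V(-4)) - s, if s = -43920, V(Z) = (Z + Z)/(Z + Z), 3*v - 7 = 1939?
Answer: 96929/3 ≈ 32310.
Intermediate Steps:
v = 1946/3 (v = 7/3 + (⅓)*1939 = 7/3 + 1939/3 = 1946/3 ≈ 648.67)
V(Z) = 1 (V(Z) = (2*Z)/((2*Z)) = (2*Z)*(1/(2*Z)) = 1)
((v - 12258) - V(-4)) - s = ((1946/3 - 12258) - 1*1) - 1*(-43920) = (-34828/3 - 1) + 43920 = -34831/3 + 43920 = 96929/3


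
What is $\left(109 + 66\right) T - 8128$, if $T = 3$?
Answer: $-7603$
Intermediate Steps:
$\left(109 + 66\right) T - 8128 = \left(109 + 66\right) 3 - 8128 = 175 \cdot 3 - 8128 = 525 - 8128 = -7603$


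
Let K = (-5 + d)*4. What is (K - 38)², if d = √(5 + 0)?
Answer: 3444 - 464*√5 ≈ 2406.5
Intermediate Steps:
d = √5 ≈ 2.2361
K = -20 + 4*√5 (K = (-5 + √5)*4 = -20 + 4*√5 ≈ -11.056)
(K - 38)² = ((-20 + 4*√5) - 38)² = (-58 + 4*√5)²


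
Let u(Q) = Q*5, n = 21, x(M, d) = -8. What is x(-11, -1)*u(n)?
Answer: -840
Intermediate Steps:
u(Q) = 5*Q
x(-11, -1)*u(n) = -40*21 = -8*105 = -840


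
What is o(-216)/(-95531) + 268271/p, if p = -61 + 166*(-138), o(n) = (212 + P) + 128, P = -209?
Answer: -25631205840/2194251539 ≈ -11.681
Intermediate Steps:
o(n) = 131 (o(n) = (212 - 209) + 128 = 3 + 128 = 131)
p = -22969 (p = -61 - 22908 = -22969)
o(-216)/(-95531) + 268271/p = 131/(-95531) + 268271/(-22969) = 131*(-1/95531) + 268271*(-1/22969) = -131/95531 - 268271/22969 = -25631205840/2194251539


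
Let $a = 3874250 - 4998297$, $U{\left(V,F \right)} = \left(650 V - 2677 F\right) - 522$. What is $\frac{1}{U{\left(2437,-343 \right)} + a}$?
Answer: $\frac{1}{1377692} \approx 7.2585 \cdot 10^{-7}$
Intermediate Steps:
$U{\left(V,F \right)} = -522 - 2677 F + 650 V$ ($U{\left(V,F \right)} = \left(- 2677 F + 650 V\right) - 522 = -522 - 2677 F + 650 V$)
$a = -1124047$
$\frac{1}{U{\left(2437,-343 \right)} + a} = \frac{1}{\left(-522 - -918211 + 650 \cdot 2437\right) - 1124047} = \frac{1}{\left(-522 + 918211 + 1584050\right) - 1124047} = \frac{1}{2501739 - 1124047} = \frac{1}{1377692}$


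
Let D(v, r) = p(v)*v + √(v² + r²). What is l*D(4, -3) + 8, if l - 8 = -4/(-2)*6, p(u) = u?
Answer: 428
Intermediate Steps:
l = 20 (l = 8 - 4/(-2)*6 = 8 - 4*(-1)/2*6 = 8 - 1*(-2)*6 = 8 + 2*6 = 8 + 12 = 20)
D(v, r) = v² + √(r² + v²) (D(v, r) = v*v + √(v² + r²) = v² + √(r² + v²))
l*D(4, -3) + 8 = 20*(4² + √((-3)² + 4²)) + 8 = 20*(16 + √(9 + 16)) + 8 = 20*(16 + √25) + 8 = 20*(16 + 5) + 8 = 20*21 + 8 = 420 + 8 = 428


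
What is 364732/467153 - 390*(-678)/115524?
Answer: 4601663773/1499093977 ≈ 3.0696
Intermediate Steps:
364732/467153 - 390*(-678)/115524 = 364732*(1/467153) + 264420*(1/115524) = 364732/467153 + 7345/3209 = 4601663773/1499093977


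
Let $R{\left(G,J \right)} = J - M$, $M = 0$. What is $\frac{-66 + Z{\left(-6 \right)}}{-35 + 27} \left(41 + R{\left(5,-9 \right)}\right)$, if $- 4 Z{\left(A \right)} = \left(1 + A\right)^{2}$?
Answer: $289$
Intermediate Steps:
$R{\left(G,J \right)} = J$ ($R{\left(G,J \right)} = J - 0 = J + 0 = J$)
$Z{\left(A \right)} = - \frac{\left(1 + A\right)^{2}}{4}$
$\frac{-66 + Z{\left(-6 \right)}}{-35 + 27} \left(41 + R{\left(5,-9 \right)}\right) = \frac{-66 - \frac{\left(1 - 6\right)^{2}}{4}}{-35 + 27} \left(41 - 9\right) = \frac{-66 - \frac{\left(-5\right)^{2}}{4}}{-8} \cdot 32 = \left(-66 - \frac{25}{4}\right) \left(- \frac{1}{8}\right) 32 = \left(- \frac{289}{4}\right) \left(- \frac{1}{8}\right) 32 = \frac{289}{32} \cdot 32 = 289$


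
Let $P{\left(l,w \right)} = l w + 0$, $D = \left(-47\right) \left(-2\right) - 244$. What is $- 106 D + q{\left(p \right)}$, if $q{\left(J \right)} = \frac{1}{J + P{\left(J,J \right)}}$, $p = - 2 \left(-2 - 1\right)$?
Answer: $\frac{667801}{42} \approx 15900.0$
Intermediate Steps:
$D = -150$ ($D = 94 - 244 = -150$)
$p = 6$ ($p = \left(-2\right) \left(-3\right) = 6$)
$P{\left(l,w \right)} = l w$
$q{\left(J \right)} = \frac{1}{J + J^{2}}$ ($q{\left(J \right)} = \frac{1}{J + J J} = \frac{1}{J + J^{2}}$)
$- 106 D + q{\left(p \right)} = \left(-106\right) \left(-150\right) + \frac{1}{6 \left(1 + 6\right)} = 15900 + \frac{1}{6 \cdot 7} = 15900 + \frac{1}{6} \cdot \frac{1}{7} = 15900 + \frac{1}{42} = \frac{667801}{42}$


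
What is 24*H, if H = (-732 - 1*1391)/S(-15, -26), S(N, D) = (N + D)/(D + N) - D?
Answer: -16984/9 ≈ -1887.1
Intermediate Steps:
S(N, D) = 1 - D (S(N, D) = (D + N)/(D + N) - D = 1 - D)
H = -2123/27 (H = (-732 - 1*1391)/(1 - 1*(-26)) = (-732 - 1391)/(1 + 26) = -2123/27 ≈ -78.630)
24*H = 24*(-2123/27) = -16984/9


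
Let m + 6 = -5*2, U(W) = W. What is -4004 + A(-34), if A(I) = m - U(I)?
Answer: -3986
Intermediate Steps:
m = -16 (m = -6 - 5*2 = -6 - 10 = -16)
A(I) = -16 - I
-4004 + A(-34) = -4004 + (-16 - 1*(-34)) = -4004 + (-16 + 34) = -4004 + 18 = -3986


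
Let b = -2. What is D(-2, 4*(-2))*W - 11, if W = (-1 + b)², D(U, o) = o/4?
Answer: -29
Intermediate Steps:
D(U, o) = o/4 (D(U, o) = o*(¼) = o/4)
W = 9 (W = (-1 - 2)² = (-3)² = 9)
D(-2, 4*(-2))*W - 11 = ((4*(-2))/4)*9 - 11 = ((¼)*(-8))*9 - 11 = -2*9 - 11 = -18 - 11 = -29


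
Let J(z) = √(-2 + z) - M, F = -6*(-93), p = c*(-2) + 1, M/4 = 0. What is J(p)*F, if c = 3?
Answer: 558*I*√7 ≈ 1476.3*I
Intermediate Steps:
M = 0 (M = 4*0 = 0)
p = -5 (p = 3*(-2) + 1 = -6 + 1 = -5)
F = 558
J(z) = √(-2 + z) (J(z) = √(-2 + z) - 1*0 = √(-2 + z) + 0 = √(-2 + z))
J(p)*F = √(-2 - 5)*558 = √(-7)*558 = (I*√7)*558 = 558*I*√7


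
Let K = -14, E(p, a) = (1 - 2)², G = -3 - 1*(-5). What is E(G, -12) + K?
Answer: -13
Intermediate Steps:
G = 2 (G = -3 + 5 = 2)
E(p, a) = 1 (E(p, a) = (-1)² = 1)
E(G, -12) + K = 1 - 14 = -13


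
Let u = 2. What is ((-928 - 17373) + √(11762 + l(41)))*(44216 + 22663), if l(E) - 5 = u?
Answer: -1223952579 + 66879*√11769 ≈ -1.2167e+9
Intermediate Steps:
l(E) = 7 (l(E) = 5 + 2 = 7)
((-928 - 17373) + √(11762 + l(41)))*(44216 + 22663) = ((-928 - 17373) + √(11762 + 7))*(44216 + 22663) = (-18301 + √11769)*66879 = -1223952579 + 66879*√11769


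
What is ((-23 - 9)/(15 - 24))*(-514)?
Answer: -16448/9 ≈ -1827.6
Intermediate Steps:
((-23 - 9)/(15 - 24))*(-514) = -32/(-9)*(-514) = -32*(-⅑)*(-514) = (32/9)*(-514) = -16448/9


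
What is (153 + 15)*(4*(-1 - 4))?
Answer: -3360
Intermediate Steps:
(153 + 15)*(4*(-1 - 4)) = 168*(4*(-5)) = 168*(-20) = -3360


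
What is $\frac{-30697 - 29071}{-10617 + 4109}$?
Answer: $\frac{14942}{1627} \approx 9.1838$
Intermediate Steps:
$\frac{-30697 - 29071}{-10617 + 4109} = - \frac{59768}{-6508} = \left(-59768\right) \left(- \frac{1}{6508}\right) = \frac{14942}{1627}$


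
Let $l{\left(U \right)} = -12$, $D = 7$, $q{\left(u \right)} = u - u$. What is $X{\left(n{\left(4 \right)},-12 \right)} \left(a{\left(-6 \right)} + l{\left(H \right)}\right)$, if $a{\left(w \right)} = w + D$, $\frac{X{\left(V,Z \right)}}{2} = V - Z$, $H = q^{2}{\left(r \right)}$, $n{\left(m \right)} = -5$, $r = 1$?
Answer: $-154$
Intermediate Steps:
$q{\left(u \right)} = 0$
$H = 0$ ($H = 0^{2} = 0$)
$X{\left(V,Z \right)} = - 2 Z + 2 V$ ($X{\left(V,Z \right)} = 2 \left(V - Z\right) = - 2 Z + 2 V$)
$a{\left(w \right)} = 7 + w$ ($a{\left(w \right)} = w + 7 = 7 + w$)
$X{\left(n{\left(4 \right)},-12 \right)} \left(a{\left(-6 \right)} + l{\left(H \right)}\right) = \left(\left(-2\right) \left(-12\right) + 2 \left(-5\right)\right) \left(\left(7 - 6\right) - 12\right) = \left(24 - 10\right) \left(1 - 12\right) = 14 \left(-11\right) = -154$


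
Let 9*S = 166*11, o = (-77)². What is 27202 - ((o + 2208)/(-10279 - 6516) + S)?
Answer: 4081123873/151155 ≈ 27000.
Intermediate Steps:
o = 5929
S = 1826/9 (S = (166*11)/9 = (⅑)*1826 = 1826/9 ≈ 202.89)
27202 - ((o + 2208)/(-10279 - 6516) + S) = 27202 - ((5929 + 2208)/(-10279 - 6516) + 1826/9) = 27202 - (8137/(-16795) + 1826/9) = 27202 - (8137*(-1/16795) + 1826/9) = 27202 - (-8137/16795 + 1826/9) = 27202 - 1*30594437/151155 = 27202 - 30594437/151155 = 4081123873/151155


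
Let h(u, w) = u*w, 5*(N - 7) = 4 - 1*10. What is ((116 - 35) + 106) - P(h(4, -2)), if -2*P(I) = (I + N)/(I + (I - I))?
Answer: 14971/80 ≈ 187.14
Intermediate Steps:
N = 29/5 (N = 7 + (4 - 1*10)/5 = 7 + (4 - 10)/5 = 7 + (⅕)*(-6) = 7 - 6/5 = 29/5 ≈ 5.8000)
P(I) = -(29/5 + I)/(2*I) (P(I) = -(I + 29/5)/(2*(I + (I - I))) = -(29/5 + I)/(2*(I + 0)) = -(29/5 + I)/(2*I))
((116 - 35) + 106) - P(h(4, -2)) = ((116 - 35) + 106) - (-29 - 20*(-2))/(10*(4*(-2))) = (81 + 106) - (-29 - 5*(-8))/(10*(-8)) = 187 - (-1)*(-29 + 40)/(10*8) = 187 - (-1)*11/(10*8) = 187 - 1*(-11/80) = 187 + 11/80 = 14971/80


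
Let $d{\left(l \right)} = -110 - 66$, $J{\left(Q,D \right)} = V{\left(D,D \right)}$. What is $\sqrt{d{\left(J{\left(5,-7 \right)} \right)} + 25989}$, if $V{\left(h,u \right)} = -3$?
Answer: $\sqrt{25813} \approx 160.66$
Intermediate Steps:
$J{\left(Q,D \right)} = -3$
$d{\left(l \right)} = -176$
$\sqrt{d{\left(J{\left(5,-7 \right)} \right)} + 25989} = \sqrt{-176 + 25989} = \sqrt{25813}$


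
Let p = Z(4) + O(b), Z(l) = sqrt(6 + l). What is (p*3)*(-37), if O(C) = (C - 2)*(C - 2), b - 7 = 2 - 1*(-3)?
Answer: -11100 - 111*sqrt(10) ≈ -11451.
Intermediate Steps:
b = 12 (b = 7 + (2 - 1*(-3)) = 7 + (2 + 3) = 7 + 5 = 12)
O(C) = (-2 + C)**2 (O(C) = (-2 + C)*(-2 + C) = (-2 + C)**2)
p = 100 + sqrt(10) (p = sqrt(6 + 4) + (-2 + 12)**2 = sqrt(10) + 10**2 = sqrt(10) + 100 = 100 + sqrt(10) ≈ 103.16)
(p*3)*(-37) = ((100 + sqrt(10))*3)*(-37) = (300 + 3*sqrt(10))*(-37) = -11100 - 111*sqrt(10)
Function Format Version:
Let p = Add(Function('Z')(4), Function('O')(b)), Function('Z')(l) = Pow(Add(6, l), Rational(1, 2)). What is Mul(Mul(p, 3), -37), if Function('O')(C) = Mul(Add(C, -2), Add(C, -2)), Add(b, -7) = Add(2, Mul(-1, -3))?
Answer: Add(-11100, Mul(-111, Pow(10, Rational(1, 2)))) ≈ -11451.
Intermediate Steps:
b = 12 (b = Add(7, Add(2, Mul(-1, -3))) = Add(7, Add(2, 3)) = Add(7, 5) = 12)
Function('O')(C) = Pow(Add(-2, C), 2) (Function('O')(C) = Mul(Add(-2, C), Add(-2, C)) = Pow(Add(-2, C), 2))
p = Add(100, Pow(10, Rational(1, 2))) (p = Add(Pow(Add(6, 4), Rational(1, 2)), Pow(Add(-2, 12), 2)) = Add(Pow(10, Rational(1, 2)), Pow(10, 2)) = Add(Pow(10, Rational(1, 2)), 100) = Add(100, Pow(10, Rational(1, 2))) ≈ 103.16)
Mul(Mul(p, 3), -37) = Mul(Mul(Add(100, Pow(10, Rational(1, 2))), 3), -37) = Mul(Add(300, Mul(3, Pow(10, Rational(1, 2)))), -37) = Add(-11100, Mul(-111, Pow(10, Rational(1, 2))))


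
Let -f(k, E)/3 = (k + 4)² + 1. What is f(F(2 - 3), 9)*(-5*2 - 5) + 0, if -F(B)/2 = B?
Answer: 1665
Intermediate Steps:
F(B) = -2*B
f(k, E) = -3 - 3*(4 + k)² (f(k, E) = -3*((k + 4)² + 1) = -3*((4 + k)² + 1) = -3*(1 + (4 + k)²) = -3 - 3*(4 + k)²)
f(F(2 - 3), 9)*(-5*2 - 5) + 0 = (-3 - 3*(4 - 2*(2 - 3))²)*(-5*2 - 5) + 0 = (-3 - 3*(4 - 2*(-1))²)*(-10 - 5) + 0 = (-3 - 3*(4 + 2)²)*(-15) + 0 = (-3 - 3*6²)*(-15) + 0 = (-3 - 3*36)*(-15) + 0 = (-3 - 108)*(-15) + 0 = -111*(-15) + 0 = 1665 + 0 = 1665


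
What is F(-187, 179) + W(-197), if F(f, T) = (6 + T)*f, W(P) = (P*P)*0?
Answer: -34595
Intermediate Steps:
W(P) = 0 (W(P) = P²*0 = 0)
F(f, T) = f*(6 + T)
F(-187, 179) + W(-197) = -187*(6 + 179) + 0 = -187*185 + 0 = -34595 + 0 = -34595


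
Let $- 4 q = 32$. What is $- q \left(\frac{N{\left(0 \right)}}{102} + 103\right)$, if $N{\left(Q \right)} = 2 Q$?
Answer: $824$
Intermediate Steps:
$q = -8$ ($q = \left(- \frac{1}{4}\right) 32 = -8$)
$- q \left(\frac{N{\left(0 \right)}}{102} + 103\right) = \left(-1\right) \left(-8\right) \left(\frac{2 \cdot 0}{102} + 103\right) = 8 \left(0 \cdot \frac{1}{102} + 103\right) = 8 \left(0 + 103\right) = 8 \cdot 103 = 824$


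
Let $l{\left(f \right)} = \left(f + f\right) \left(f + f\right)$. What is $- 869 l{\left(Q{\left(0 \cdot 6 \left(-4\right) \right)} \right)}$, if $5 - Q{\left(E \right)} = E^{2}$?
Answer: $-86900$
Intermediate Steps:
$Q{\left(E \right)} = 5 - E^{2}$
$l{\left(f \right)} = 4 f^{2}$ ($l{\left(f \right)} = 2 f 2 f = 4 f^{2}$)
$- 869 l{\left(Q{\left(0 \cdot 6 \left(-4\right) \right)} \right)} = - 869 \cdot 4 \left(5 - \left(0 \cdot 6 \left(-4\right)\right)^{2}\right)^{2} = - 869 \cdot 4 \left(5 - \left(0 \left(-4\right)\right)^{2}\right)^{2} = - 869 \cdot 4 \left(5 - 0^{2}\right)^{2} = - 869 \cdot 4 \left(5 - 0\right)^{2} = - 869 \cdot 4 \left(5 + 0\right)^{2} = - 869 \cdot 4 \cdot 5^{2} = - 869 \cdot 4 \cdot 25 = \left(-869\right) 100 = -86900$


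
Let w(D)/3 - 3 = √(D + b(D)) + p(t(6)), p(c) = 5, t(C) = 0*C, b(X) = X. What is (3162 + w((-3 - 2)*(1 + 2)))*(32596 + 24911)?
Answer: 183217302 + 172521*I*√30 ≈ 1.8322e+8 + 9.4494e+5*I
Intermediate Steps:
t(C) = 0
w(D) = 24 + 3*√2*√D (w(D) = 9 + 3*(√(D + D) + 5) = 9 + 3*(√(2*D) + 5) = 9 + 3*(√2*√D + 5) = 9 + 3*(5 + √2*√D) = 9 + (15 + 3*√2*√D) = 24 + 3*√2*√D)
(3162 + w((-3 - 2)*(1 + 2)))*(32596 + 24911) = (3162 + (24 + 3*√2*√((-3 - 2)*(1 + 2))))*(32596 + 24911) = (3162 + (24 + 3*√2*√(-5*3)))*57507 = (3162 + (24 + 3*√2*√(-15)))*57507 = (3162 + (24 + 3*√2*(I*√15)))*57507 = (3162 + (24 + 3*I*√30))*57507 = (3186 + 3*I*√30)*57507 = 183217302 + 172521*I*√30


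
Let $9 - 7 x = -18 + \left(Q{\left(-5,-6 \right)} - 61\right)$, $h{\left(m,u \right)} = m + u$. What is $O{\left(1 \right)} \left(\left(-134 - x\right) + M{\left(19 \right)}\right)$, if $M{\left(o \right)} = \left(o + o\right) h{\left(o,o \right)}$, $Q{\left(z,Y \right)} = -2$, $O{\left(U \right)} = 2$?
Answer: $\frac{18160}{7} \approx 2594.3$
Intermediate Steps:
$M{\left(o \right)} = 4 o^{2}$ ($M{\left(o \right)} = \left(o + o\right) \left(o + o\right) = 2 o 2 o = 4 o^{2}$)
$x = \frac{90}{7}$ ($x = \frac{9}{7} - \frac{-18 - 63}{7} = \frac{9}{7} - - \frac{81}{7} = \frac{9}{7} + \frac{81}{7} = \frac{90}{7} \approx 12.857$)
$O{\left(1 \right)} \left(\left(-134 - x\right) + M{\left(19 \right)}\right) = 2 \left(\left(-134 - \frac{90}{7}\right) + 4 \cdot 19^{2}\right) = 2 \left(\left(-134 - \frac{90}{7}\right) + 4 \cdot 361\right) = 2 \left(- \frac{1028}{7} + 1444\right) = 2 \cdot \frac{9080}{7} = \frac{18160}{7}$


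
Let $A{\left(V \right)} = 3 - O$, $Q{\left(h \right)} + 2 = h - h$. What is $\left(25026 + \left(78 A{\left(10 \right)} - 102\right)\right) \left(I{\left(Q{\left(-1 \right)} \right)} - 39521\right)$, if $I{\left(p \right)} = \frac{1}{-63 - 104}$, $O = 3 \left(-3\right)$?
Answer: $- \frac{170676206880}{167} \approx -1.022 \cdot 10^{9}$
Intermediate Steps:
$O = -9$
$Q{\left(h \right)} = -2$ ($Q{\left(h \right)} = -2 + \left(h - h\right) = -2 + 0 = -2$)
$A{\left(V \right)} = 12$ ($A{\left(V \right)} = 3 - -9 = 3 + 9 = 12$)
$I{\left(p \right)} = - \frac{1}{167}$ ($I{\left(p \right)} = \frac{1}{-167} = - \frac{1}{167}$)
$\left(25026 + \left(78 A{\left(10 \right)} - 102\right)\right) \left(I{\left(Q{\left(-1 \right)} \right)} - 39521\right) = \left(25026 + \left(78 \cdot 12 - 102\right)\right) \left(- \frac{1}{167} - 39521\right) = \left(25026 + \left(936 - 102\right)\right) \left(- \frac{6600008}{167}\right) = \left(25026 + 834\right) \left(- \frac{6600008}{167}\right) = 25860 \left(- \frac{6600008}{167}\right) = - \frac{170676206880}{167}$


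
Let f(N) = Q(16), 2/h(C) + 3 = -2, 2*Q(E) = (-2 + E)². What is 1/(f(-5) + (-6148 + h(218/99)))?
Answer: -5/30252 ≈ -0.00016528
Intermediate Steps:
Q(E) = (-2 + E)²/2
h(C) = -⅖ (h(C) = 2/(-3 - 2) = 2/(-5) = 2*(-⅕) = -⅖)
f(N) = 98 (f(N) = (-2 + 16)²/2 = (½)*14² = (½)*196 = 98)
1/(f(-5) + (-6148 + h(218/99))) = 1/(98 + (-6148 - ⅖)) = 1/(98 - 30742/5) = 1/(-30252/5) = -5/30252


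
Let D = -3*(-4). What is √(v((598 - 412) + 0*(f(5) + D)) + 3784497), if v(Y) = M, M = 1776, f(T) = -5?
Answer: 3*√420697 ≈ 1945.8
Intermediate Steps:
D = 12
v(Y) = 1776
√(v((598 - 412) + 0*(f(5) + D)) + 3784497) = √(1776 + 3784497) = √3786273 = 3*√420697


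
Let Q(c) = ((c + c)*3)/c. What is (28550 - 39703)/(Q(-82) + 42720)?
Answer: -11153/42726 ≈ -0.26104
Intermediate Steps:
Q(c) = 6 (Q(c) = ((2*c)*3)/c = (6*c)/c = 6)
(28550 - 39703)/(Q(-82) + 42720) = (28550 - 39703)/(6 + 42720) = -11153/42726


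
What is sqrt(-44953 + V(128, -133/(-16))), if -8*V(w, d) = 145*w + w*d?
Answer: I*sqrt(47406) ≈ 217.73*I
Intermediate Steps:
V(w, d) = -145*w/8 - d*w/8 (V(w, d) = -(145*w + w*d)/8 = -(145*w + d*w)/8 = -145*w/8 - d*w/8)
sqrt(-44953 + V(128, -133/(-16))) = sqrt(-44953 - 1/8*128*(145 - 133/(-16))) = sqrt(-44953 - 1/8*128*(145 - 133*(-1/16))) = sqrt(-44953 - 1/8*128*(145 + 133/16)) = sqrt(-44953 - 1/8*128*2453/16) = sqrt(-44953 - 2453) = sqrt(-47406) = I*sqrt(47406)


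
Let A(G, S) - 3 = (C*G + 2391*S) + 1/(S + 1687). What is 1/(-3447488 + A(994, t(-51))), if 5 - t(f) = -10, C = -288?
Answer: -1702/6293812183 ≈ -2.7042e-7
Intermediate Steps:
t(f) = 15 (t(f) = 5 - 1*(-10) = 5 + 10 = 15)
A(G, S) = 3 + 1/(1687 + S) - 288*G + 2391*S (A(G, S) = 3 + ((-288*G + 2391*S) + 1/(S + 1687)) = 3 + ((-288*G + 2391*S) + 1/(1687 + S)) = 3 + (1/(1687 + S) - 288*G + 2391*S) = 3 + 1/(1687 + S) - 288*G + 2391*S)
1/(-3447488 + A(994, t(-51))) = 1/(-3447488 + (5062 - 485856*994 + 2391*15² + 4033620*15 - 288*994*15)/(1687 + 15)) = 1/(-3447488 + (5062 - 482940864 + 2391*225 + 60504300 - 4294080)/1702) = 1/(-3447488 + (5062 - 482940864 + 537975 + 60504300 - 4294080)/1702) = 1/(-3447488 + (1/1702)*(-426187607)) = 1/(-3447488 - 426187607/1702) = 1/(-6293812183/1702) = -1702/6293812183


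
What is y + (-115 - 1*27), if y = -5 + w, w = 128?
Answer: -19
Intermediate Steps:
y = 123 (y = -5 + 128 = 123)
y + (-115 - 1*27) = 123 + (-115 - 1*27) = 123 + (-115 - 27) = 123 - 142 = -19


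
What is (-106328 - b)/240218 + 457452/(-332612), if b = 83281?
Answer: -43238608311/19974847354 ≈ -2.1647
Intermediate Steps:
(-106328 - b)/240218 + 457452/(-332612) = (-106328 - 1*83281)/240218 + 457452/(-332612) = (-106328 - 83281)*(1/240218) + 457452*(-1/332612) = -189609*1/240218 - 114363/83153 = -189609/240218 - 114363/83153 = -43238608311/19974847354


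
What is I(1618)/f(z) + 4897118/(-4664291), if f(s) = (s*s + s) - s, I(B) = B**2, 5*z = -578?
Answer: 75908233756797/389566248611 ≈ 194.85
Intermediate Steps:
z = -578/5 (z = (1/5)*(-578) = -578/5 ≈ -115.60)
f(s) = s**2 (f(s) = (s**2 + s) - s = (s + s**2) - s = s**2)
I(1618)/f(z) + 4897118/(-4664291) = 1618**2/((-578/5)**2) + 4897118/(-4664291) = 2617924/(334084/25) + 4897118*(-1/4664291) = 2617924*(25/334084) - 4897118/4664291 = 16362025/83521 - 4897118/4664291 = 75908233756797/389566248611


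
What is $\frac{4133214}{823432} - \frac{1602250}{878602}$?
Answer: $\frac{578026541207}{180867250516} \approx 3.1959$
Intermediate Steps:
$\frac{4133214}{823432} - \frac{1602250}{878602} = 4133214 \cdot \frac{1}{823432} - \frac{801125}{439301} = \frac{2066607}{411716} - \frac{801125}{439301} = \frac{578026541207}{180867250516}$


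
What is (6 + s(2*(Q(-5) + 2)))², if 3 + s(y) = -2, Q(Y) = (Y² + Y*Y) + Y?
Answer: 1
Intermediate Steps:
Q(Y) = Y + 2*Y² (Q(Y) = (Y² + Y²) + Y = 2*Y² + Y = Y + 2*Y²)
s(y) = -5 (s(y) = -3 - 2 = -5)
(6 + s(2*(Q(-5) + 2)))² = (6 - 5)² = 1² = 1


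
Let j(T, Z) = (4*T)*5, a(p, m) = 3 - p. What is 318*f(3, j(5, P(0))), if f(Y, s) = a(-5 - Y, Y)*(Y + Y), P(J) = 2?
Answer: 20988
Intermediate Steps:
j(T, Z) = 20*T
f(Y, s) = 2*Y*(8 + Y) (f(Y, s) = (3 - (-5 - Y))*(Y + Y) = (3 + (5 + Y))*(2*Y) = (8 + Y)*(2*Y) = 2*Y*(8 + Y))
318*f(3, j(5, P(0))) = 318*(2*3*(8 + 3)) = 318*(2*3*11) = 318*66 = 20988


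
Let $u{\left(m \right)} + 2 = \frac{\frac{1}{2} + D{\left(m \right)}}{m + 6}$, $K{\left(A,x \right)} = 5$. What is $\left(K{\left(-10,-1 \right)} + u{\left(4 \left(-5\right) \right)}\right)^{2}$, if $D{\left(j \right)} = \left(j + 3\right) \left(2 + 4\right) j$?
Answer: $\frac{326041}{16} \approx 20378.0$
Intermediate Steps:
$D{\left(j \right)} = j \left(18 + 6 j\right)$ ($D{\left(j \right)} = \left(3 + j\right) 6 j = \left(18 + 6 j\right) j = j \left(18 + 6 j\right)$)
$u{\left(m \right)} = -2 + \frac{\frac{1}{2} + 6 m \left(3 + m\right)}{6 + m}$ ($u{\left(m \right)} = -2 + \frac{\frac{1}{2} + 6 m \left(3 + m\right)}{m + 6} = -2 + \frac{\frac{1}{2} + 6 m \left(3 + m\right)}{6 + m}$)
$\left(K{\left(-10,-1 \right)} + u{\left(4 \left(-5\right) \right)}\right)^{2} = \left(5 + \frac{-23 + 12 \left(4 \left(-5\right)\right)^{2} + 32 \cdot 4 \left(-5\right)}{2 \left(6 + 4 \left(-5\right)\right)}\right)^{2} = \left(5 + \frac{-23 + 12 \left(-20\right)^{2} + 32 \left(-20\right)}{2 \left(6 - 20\right)}\right)^{2} = \left(5 + \frac{-23 + 12 \cdot 400 - 640}{2 \left(-14\right)}\right)^{2} = \left(5 + \frac{1}{2} \left(- \frac{1}{14}\right) \left(-23 + 4800 - 640\right)\right)^{2} = \left(5 + \frac{1}{2} \left(- \frac{1}{14}\right) 4137\right)^{2} = \left(5 - \frac{591}{4}\right)^{2} = \left(- \frac{571}{4}\right)^{2} = \frac{326041}{16}$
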